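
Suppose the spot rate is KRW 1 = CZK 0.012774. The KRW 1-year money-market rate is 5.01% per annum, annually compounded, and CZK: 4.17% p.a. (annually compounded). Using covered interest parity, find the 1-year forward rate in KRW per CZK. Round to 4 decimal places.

T = 1 year.
Growth of 1 CZK over T: (1 + 0.0417)^1 = 1.041700.
Growth of 1 KRW over T: (1 + 0.0501)^1 = 1.050100.
Forward (CZK per KRW) = 0.012774 × 1.041700 / 1.050100 = 0.012671818.
Invert for KRW per CZK: 1 / 0.012671818 = 78.9153.

78.9153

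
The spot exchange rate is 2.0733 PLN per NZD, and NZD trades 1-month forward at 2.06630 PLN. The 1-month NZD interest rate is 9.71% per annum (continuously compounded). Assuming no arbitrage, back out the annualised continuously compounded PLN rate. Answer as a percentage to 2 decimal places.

5.65%

T = 1/12 years.
By CIP, F/S equals the PLN-to-NZD growth ratio: 2.0663/2.0733 = 0.9966237.
The NZD side grows by e^(0.0971×1/12) = 1.0081245.
That pins the PLN growth at 1.0047208.
r = ln(1.0047208)/(1/12) = 0.056516 → 5.65%.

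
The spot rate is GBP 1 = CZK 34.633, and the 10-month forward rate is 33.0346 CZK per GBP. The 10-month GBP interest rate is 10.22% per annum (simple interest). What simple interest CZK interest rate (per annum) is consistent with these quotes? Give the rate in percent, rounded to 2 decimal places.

4.21%

T = 10/12 years.
CIP gives F = S · g_CZK/g_GBP, so g_CZK/g_GBP = 33.0346/34.633 = 0.9538475.
GBP growth factor: 1 + 0.1022×10/12 = 1.0851667.
Hence g_CZK = 1.0350835.
(1.0350835 − 1)/T = 0.042100, i.e. 4.21%.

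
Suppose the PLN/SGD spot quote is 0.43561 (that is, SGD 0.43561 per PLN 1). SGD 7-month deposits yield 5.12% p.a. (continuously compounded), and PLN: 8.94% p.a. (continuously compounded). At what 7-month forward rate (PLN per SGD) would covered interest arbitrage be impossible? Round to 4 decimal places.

T = 7/12 years.
Growth of 1 SGD over T: e^(0.0512×7/12) = 1.0303171.
PLN accumulates by e^(0.0894×7/12) = 1.0535338.
So F = 0.43561 × 1.0303171 / 1.0535338 = 0.4260105 (SGD/PLN).
Invert for PLN per SGD: 1 / 0.4260105 = 2.3474.

2.3474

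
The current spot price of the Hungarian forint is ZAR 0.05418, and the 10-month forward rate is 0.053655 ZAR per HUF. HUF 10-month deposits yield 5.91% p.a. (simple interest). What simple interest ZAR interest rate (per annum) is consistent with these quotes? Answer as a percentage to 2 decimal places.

T = 10/12 years.
By CIP, F/S equals the ZAR-to-HUF growth ratio: 0.053655/0.05418 = 0.9903101.
The HUF side grows by 1 + 0.0591×10/12 = 1.049250.
Hence g_ZAR = 1.0390829.
r = (1.0390829 − 1)/(10/12) = 0.046899 → 4.69%.

4.69%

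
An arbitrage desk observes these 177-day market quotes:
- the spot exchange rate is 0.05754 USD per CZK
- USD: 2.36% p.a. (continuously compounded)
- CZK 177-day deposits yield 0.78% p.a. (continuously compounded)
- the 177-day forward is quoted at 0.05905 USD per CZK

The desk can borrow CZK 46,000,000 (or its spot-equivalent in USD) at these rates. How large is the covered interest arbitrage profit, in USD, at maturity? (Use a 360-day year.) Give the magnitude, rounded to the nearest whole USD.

T = 177/360 years.
Route A — deposit CZK, sell forward: 46,000,000 × 1.003842363 × 0.05905 = USD 2,726,737.01.
Route B — convert at spot, deposit USD: 46,000,000 × 0.05754 × 1.011670913 = USD 2,677,731.04.
The quoted forward overvalues CZK, so borrow USD, buy CZK at spot, deposit the CZK at 0.78%, and sell the proceeds forward at 0.05905.
Arbitrage profit = |2,726,737.01 − 2,677,731.04| = USD 49,006.

USD 49,006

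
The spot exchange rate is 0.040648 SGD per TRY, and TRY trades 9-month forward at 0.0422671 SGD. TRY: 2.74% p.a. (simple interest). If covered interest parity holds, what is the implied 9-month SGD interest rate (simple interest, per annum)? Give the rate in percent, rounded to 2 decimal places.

8.16%

T = 9/12 years.
By CIP, F/S equals the SGD-to-TRY growth ratio: 0.0422671/0.040648 = 1.0398322.
TRY growth factor: 1 + 0.0274×9/12 = 1.020550.
So the SGD growth factor = 1.0612008.
(1.0612008 − 1)/T = 0.081601, i.e. 8.16%.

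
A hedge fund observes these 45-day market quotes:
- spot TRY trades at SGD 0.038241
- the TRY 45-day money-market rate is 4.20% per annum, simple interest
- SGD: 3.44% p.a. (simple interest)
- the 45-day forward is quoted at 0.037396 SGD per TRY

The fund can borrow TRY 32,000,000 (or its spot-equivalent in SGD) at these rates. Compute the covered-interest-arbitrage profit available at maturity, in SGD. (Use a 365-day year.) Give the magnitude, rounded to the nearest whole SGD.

T = 45/365 years.
Route A — deposit TRY, sell forward: 32,000,000 × 1.005178082 × 0.037396 = SGD 1,202,868.47.
Route B — convert at spot, deposit SGD: 32,000,000 × 0.038241 × 1.004241096 = SGD 1,228,901.88.
The quoted forward undervalues TRY, so borrow TRY, convert to SGD at spot, deposit the SGD at 3.44%, and buy TRY forward at 0.037396 to cover the loan.
Profit = 1,228,901.88 − 1,202,868.47 = SGD 26,033.

SGD 26,033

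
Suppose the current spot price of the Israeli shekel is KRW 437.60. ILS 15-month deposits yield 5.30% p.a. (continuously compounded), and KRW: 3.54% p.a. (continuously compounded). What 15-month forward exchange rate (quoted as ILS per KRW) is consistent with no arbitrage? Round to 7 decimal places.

T = 15/12 years.
KRW accumulates by e^(0.0354×15/12) = 1.0452436.
ILS accumulates by e^(0.0530×15/12) = 1.0684938.
So F = 437.6 × 1.0452436 / 1.0684938 = 428.0779 (KRW/ILS).
Quoted the other way: 1/428.0779 = 0.0023360 ILS per KRW.

0.0023360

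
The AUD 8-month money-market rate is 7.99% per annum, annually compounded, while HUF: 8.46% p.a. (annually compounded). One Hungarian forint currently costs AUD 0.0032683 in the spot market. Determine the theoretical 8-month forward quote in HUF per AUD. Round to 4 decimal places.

T = 8/12 years.
AUD growth factor: (1 + 0.0799)^(8/12) = 1.052581407.
Growth of 1 HUF over T: (1 + 0.0846)^(8/12) = 1.055633264.
Forward (AUD per HUF) = 0.0032683 × 1.052581407 / 1.055633264 = 0.00325885128.
Invert for HUF per AUD: 1 / 0.00325885128 = 306.8566.

306.8566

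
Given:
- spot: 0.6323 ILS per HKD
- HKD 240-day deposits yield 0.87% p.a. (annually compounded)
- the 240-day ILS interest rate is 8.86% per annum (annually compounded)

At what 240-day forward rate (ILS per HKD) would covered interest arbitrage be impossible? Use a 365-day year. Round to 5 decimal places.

0.66480

T = 240/365 years.
Growth of 1 ILS over T: (1 + 0.0886)^(240/365) = 1.057407.
HKD accumulates by (1 + 0.0087)^(240/365) = 1.0057121.
CIP: F = S · (grow ILS)/(grow HKD) = 0.6323 × 1.057407/1.0057121 = 0.6648010 ILS per HKD.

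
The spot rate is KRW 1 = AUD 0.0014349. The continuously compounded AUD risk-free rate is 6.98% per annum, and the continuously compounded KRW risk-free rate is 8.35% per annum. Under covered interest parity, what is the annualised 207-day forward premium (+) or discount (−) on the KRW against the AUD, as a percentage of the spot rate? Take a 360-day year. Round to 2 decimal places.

T = 207/360 years.
No-arbitrage forward: 0.0014349 × 1.0409513 / 1.0491838 = 0.0014236409 AUD/KRW.
Annualised premium = (F − S)/S × (1/T) = (0.0014236409 − 0.0014349)/0.0014349 ÷ (207/360) = -1.36%.

-1.36%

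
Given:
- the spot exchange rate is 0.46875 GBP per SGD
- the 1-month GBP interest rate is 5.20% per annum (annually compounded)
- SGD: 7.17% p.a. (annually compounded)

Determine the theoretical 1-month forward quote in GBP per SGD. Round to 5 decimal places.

T = 1/12 years.
GBP growth factor: (1 + 0.0520)^(1/12) = 1.0042334.
SGD accumulates by (1 + 0.0717)^(1/12) = 1.0057872.
Forward (GBP per SGD) = 0.46875 × 1.0042334 / 1.0057872 = 0.4680258.

0.46803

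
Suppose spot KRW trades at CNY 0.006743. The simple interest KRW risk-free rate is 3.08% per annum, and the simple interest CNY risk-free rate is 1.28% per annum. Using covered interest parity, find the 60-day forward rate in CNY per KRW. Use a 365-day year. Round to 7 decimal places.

0.0067231

T = 60/365 years.
CNY growth factor: 1 + 0.0128×60/365 = 1.0021041.
KRW accumulates by 1 + 0.0308×60/365 = 1.005063.
So F = 0.006743 × 1.0021041 / 1.005063 = 0.006723149 (CNY/KRW).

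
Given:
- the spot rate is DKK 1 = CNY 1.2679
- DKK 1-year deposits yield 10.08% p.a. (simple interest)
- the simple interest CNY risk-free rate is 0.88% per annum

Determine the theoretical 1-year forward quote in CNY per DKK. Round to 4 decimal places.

T = 1 year.
CNY accumulates by 1 + 0.0088×1 = 1.008800.
DKK accumulates by 1 + 0.1008×1 = 1.100800.
CIP: F = S · (grow CNY)/(grow DKK) = 1.2679 × 1.008800/1.100800 = 1.161935 CNY per DKK.

1.1619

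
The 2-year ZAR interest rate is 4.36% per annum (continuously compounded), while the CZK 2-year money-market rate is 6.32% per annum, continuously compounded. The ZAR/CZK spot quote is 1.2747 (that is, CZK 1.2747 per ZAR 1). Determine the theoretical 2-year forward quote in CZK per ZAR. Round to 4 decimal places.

1.3257

T = 2 years.
Growth of 1 CZK over T: e^(0.0632×2) = 1.134736.
Growth of 1 ZAR over T: e^(0.0436×2) = 1.0911149.
CIP: F = S · (grow CZK)/(grow ZAR) = 1.2747 × 1.134736/1.0911149 = 1.325661 CZK per ZAR.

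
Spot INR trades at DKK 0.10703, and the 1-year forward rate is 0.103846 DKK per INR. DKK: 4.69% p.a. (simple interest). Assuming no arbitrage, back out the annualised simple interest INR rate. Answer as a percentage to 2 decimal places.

T = 1 year.
CIP gives F = S · g_DKK/g_INR, so g_DKK/g_INR = 0.103846/0.10703 = 0.9702513.
DKK growth factor: 1 + 0.0469×1 = 1.046900.
Hence g_INR = 1.0789988.
r = (1.0789988 − 1)/1 = 0.078999 → 7.90%.

7.90%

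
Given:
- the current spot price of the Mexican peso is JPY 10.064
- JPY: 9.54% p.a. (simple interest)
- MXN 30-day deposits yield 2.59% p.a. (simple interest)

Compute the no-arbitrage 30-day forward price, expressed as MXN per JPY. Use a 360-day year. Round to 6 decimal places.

T = 30/360 years.
JPY growth factor: 1 + 0.0954×30/360 = 1.007950.
MXN accumulates by 1 + 0.0259×30/360 = 1.0021583.
So F = 10.064 × 1.007950 / 1.0021583 = 10.12216 (JPY/MXN).
Quoted the other way: 1/10.12216 = 0.098793 MXN per JPY.

0.098793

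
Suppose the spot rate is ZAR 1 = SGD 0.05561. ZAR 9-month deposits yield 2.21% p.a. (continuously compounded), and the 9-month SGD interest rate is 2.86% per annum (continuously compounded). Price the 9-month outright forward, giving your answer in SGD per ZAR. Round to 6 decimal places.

T = 9/12 years.
SGD accumulates by e^(0.0286×9/12) = 1.0216817.
ZAR growth factor: e^(0.0221×9/12) = 1.0167131.
So F = 0.05561 × 1.0216817 / 1.0167131 = 0.05588176 (SGD/ZAR).

0.055882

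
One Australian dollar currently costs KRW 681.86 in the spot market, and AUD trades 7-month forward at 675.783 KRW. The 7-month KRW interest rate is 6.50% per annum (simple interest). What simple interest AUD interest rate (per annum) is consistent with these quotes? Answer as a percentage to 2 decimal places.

8.10%

T = 7/12 years.
By CIP, F/S equals the KRW-to-AUD growth ratio: 675.783/681.86 = 0.9910876.
The KRW side grows by 1 + 0.0650×7/12 = 1.0379167.
So the AUD growth factor = 1.0472502.
(1.0472502 − 1)/T = 0.081000, i.e. 8.10%.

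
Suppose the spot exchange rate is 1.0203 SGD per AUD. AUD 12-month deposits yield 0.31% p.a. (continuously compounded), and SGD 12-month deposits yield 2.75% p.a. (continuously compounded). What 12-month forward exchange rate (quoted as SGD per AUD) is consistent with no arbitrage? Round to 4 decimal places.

1.0455

T = 1 year.
SGD growth factor: e^(0.0275×1) = 1.0278816.
AUD growth factor: e^(0.0031×1) = 1.0031048.
Forward (SGD per AUD) = 1.0203 × 1.0278816 / 1.0031048 = 1.045502.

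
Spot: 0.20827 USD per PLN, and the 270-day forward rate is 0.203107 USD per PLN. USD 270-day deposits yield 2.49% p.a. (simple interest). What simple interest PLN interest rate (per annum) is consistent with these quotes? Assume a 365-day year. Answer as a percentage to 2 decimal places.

5.99%

T = 270/365 years.
By CIP, F/S equals the USD-to-PLN growth ratio: 0.203107/0.20827 = 0.9752101.
The USD side grows by 1 + 0.0249×270/365 = 1.0184192.
That pins the PLN growth at 1.0443075.
r = (1.0443075 − 1)/(270/365) = 0.059897 → 5.99%.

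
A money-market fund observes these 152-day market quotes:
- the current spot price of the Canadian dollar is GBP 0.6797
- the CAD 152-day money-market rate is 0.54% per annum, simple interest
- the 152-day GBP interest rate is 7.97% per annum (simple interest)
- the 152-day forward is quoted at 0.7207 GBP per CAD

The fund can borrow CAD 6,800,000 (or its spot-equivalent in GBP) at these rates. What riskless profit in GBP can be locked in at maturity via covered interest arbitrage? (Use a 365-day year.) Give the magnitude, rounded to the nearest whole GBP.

T = 152/365 years.
Invest the CAD and cover forward: 6,800,000 × 1.002248767 × 0.7207 = GBP 4,911,780.67.
Convert at spot and invest in GBP: 6,800,000 × 0.6797 × 1.033190137 = GBP 4,775,363.49.
The quoted forward overvalues CAD, so borrow GBP, buy CAD at spot, deposit the CAD at 0.54%, and sell the proceeds forward at 0.7207.
The gap between the two covered legs is GBP 136,417.

GBP 136,417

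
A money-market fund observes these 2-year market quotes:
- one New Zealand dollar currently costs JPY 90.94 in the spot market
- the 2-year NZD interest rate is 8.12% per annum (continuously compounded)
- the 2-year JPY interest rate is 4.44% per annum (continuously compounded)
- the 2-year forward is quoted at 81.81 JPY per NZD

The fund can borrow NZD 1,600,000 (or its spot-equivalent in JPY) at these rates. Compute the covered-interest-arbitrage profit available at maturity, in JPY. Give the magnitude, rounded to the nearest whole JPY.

JPY 5,038,821

T = 2 years.
Keep in NZD, deliver into the forward: 1,600,000·1.1763306795·81.81 = JPY 153,976,980.62.
Swap to JPY now, deposit: 1,600,000·90.94·1.09286206206 = JPY 159,015,801.48.
The quoted forward undervalues NZD, so borrow NZD, convert to JPY at spot, deposit the JPY at 4.44%, and buy NZD forward at 81.81 to cover the loan.
Arbitrage profit = |153,976,980.62 − 159,015,801.48| = JPY 5,038,821.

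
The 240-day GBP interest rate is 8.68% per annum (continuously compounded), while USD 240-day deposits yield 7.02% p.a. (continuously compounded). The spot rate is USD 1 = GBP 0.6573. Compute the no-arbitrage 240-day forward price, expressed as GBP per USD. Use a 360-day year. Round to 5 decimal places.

T = 240/360 years.
GBP accumulates by e^(0.0868×240/360) = 1.0595737.
Growth of 1 USD over T: e^(0.0702×240/360) = 1.0479124.
Forward (GBP per USD) = 0.6573 × 1.0595737 / 1.0479124 = 0.6646145.

0.66461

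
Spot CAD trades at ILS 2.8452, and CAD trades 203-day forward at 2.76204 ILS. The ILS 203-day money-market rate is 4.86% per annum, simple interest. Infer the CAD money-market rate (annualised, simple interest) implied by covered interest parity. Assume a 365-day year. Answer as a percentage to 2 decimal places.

10.42%

T = 203/365 years.
CIP gives F = S · g_ILS/g_CAD, so g_ILS/g_CAD = 2.76204/2.8452 = 0.9707718.
The ILS side grows by 1 + 0.0486×203/365 = 1.0270296.
That pins the CAD growth at 1.0579516.
(1.0579516 − 1)/T = 0.104199, i.e. 10.42%.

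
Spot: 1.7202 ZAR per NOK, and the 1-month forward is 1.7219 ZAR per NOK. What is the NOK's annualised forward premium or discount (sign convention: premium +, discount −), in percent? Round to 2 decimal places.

T = 1/12 years.
(F − S)/S = (1.7219 − 1.7202)/1.7202 = 0.0009883.
Annualise by dividing by T: 0.0009883 / (1/12) = 0.011860 → 1.19%.

+1.19%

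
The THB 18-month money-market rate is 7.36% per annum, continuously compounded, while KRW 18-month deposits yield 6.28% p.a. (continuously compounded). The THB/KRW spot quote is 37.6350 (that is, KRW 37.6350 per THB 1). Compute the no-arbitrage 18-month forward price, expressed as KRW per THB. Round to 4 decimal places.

T = 18/12 years.
KRW accumulates by e^(0.0628×18/12) = 1.09877948.
THB accumulates by e^(0.0736×18/12) = 1.11672467.
So F = 37.635 × 1.09877948 / 1.11672467 = 37.030225 (KRW/THB).

37.0302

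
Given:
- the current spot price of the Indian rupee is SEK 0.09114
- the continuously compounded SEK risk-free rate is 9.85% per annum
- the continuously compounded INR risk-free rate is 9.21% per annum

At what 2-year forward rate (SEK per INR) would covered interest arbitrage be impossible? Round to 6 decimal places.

T = 2 years.
Growth of 1 SEK over T: e^(0.0985×2) = 1.217744.
INR growth factor: e^(0.0921×2) = 1.2022563.
CIP: F = S · (grow SEK)/(grow INR) = 0.09114 × 1.217744/1.2022563 = 0.09231408 SEK per INR.

0.092314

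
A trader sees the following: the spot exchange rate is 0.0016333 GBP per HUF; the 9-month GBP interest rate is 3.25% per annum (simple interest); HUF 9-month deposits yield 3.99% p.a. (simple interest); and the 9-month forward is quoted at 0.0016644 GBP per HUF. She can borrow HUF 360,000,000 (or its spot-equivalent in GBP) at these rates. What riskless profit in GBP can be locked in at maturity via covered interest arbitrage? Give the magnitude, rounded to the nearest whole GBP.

T = 9/12 years.
Keep in HUF, deliver into the forward: 360,000,000·1.029925·0.0016644 = GBP 617,114.58.
Swap to GBP now, deposit: 360,000,000·0.0016333·1.024375 = GBP 602,320.21.
The quoted forward overvalues HUF, so borrow GBP, buy HUF at spot, deposit the HUF at 3.99%, and sell the proceeds forward at 0.0016644.
Arbitrage profit = |617,114.58 − 602,320.21| = GBP 14,794.

GBP 14,794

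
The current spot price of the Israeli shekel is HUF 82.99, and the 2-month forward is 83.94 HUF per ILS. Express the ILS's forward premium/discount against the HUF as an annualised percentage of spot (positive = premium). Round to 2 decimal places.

T = 2/12 years.
Period premium: (83.94 − 82.99)/82.99 = 0.0114472.
Per annum: 0.0114472 / (2/12) = 0.068683 = 6.87%.

+6.87%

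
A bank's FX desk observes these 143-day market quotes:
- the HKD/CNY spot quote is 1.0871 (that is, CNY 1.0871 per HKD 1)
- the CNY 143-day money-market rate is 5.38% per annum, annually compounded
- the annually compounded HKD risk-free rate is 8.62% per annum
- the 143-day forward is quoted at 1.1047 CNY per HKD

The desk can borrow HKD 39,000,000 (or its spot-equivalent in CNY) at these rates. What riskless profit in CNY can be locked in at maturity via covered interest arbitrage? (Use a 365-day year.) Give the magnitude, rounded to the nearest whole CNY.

T = 143/365 years.
Route A — deposit HKD, sell forward: 39,000,000 × 1.0329249561 × 1.1047 = CNY 44,501,815.76.
Route B — convert at spot, deposit CNY: 39,000,000 × 1.0871 × 1.0207425622 = CNY 43,276,320.34.
The quoted forward overvalues HKD, so borrow CNY, buy HKD at spot, deposit the HKD at 8.62%, and sell the proceeds forward at 1.1047.
The gap between the two covered legs is CNY 1,225,495.

CNY 1,225,495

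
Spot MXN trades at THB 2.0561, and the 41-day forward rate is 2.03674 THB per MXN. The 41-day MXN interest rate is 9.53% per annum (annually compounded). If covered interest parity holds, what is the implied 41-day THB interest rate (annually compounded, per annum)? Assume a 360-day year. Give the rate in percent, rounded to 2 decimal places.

T = 41/360 years.
F/S = 2.03674/2.0561 = 0.9905841 = (growth of THB) / (growth of MXN).
The MXN side grows by (1 + 0.0953)^(41/360) = 1.010421.
That pins the THB growth at 1.000907.
r = 1.000907^(360/41) − 1 = 0.007992 → 0.80%.

0.80%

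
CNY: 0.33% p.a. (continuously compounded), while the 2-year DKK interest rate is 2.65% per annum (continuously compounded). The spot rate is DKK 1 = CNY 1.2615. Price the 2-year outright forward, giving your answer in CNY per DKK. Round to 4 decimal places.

T = 2 years.
Growth of 1 CNY over T: e^(0.0033×2) = 1.0066218.
DKK growth factor: e^(0.0265×2) = 1.0544296.
So F = 1.2615 × 1.0066218 / 1.0544296 = 1.204304 (CNY/DKK).

1.2043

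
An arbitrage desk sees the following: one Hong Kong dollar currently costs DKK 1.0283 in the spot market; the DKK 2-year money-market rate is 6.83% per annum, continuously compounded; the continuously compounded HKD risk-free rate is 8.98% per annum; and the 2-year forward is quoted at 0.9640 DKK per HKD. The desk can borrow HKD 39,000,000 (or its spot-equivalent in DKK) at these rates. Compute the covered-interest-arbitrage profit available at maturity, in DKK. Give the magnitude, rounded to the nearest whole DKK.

T = 2 years.
Invest the HKD and cover forward: 39,000,000 × 1.1967385719 × 0.9640 = DKK 44,992,583.35.
Convert at spot and invest in DKK: 39,000,000 × 1.0283 × 1.146369509 = DKK 45,973,658.88.
The quoted forward undervalues HKD, so borrow HKD, convert to DKK at spot, deposit the DKK at 6.83%, and buy HKD forward at 0.9640 to cover the loan.
The gap between the two covered legs is DKK 981,076.

DKK 981,076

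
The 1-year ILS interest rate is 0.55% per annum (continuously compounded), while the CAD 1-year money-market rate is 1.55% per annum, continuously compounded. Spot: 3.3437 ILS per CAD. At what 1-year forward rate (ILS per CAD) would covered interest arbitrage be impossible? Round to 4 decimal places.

T = 1 year.
ILS growth factor: e^(0.0055×1) = 1.0055152.
Growth of 1 CAD over T: e^(0.0155×1) = 1.0156207.
CIP: F = S · (grow ILS)/(grow CAD) = 3.3437 × 1.0055152/1.0156207 = 3.310430 ILS per CAD.

3.3104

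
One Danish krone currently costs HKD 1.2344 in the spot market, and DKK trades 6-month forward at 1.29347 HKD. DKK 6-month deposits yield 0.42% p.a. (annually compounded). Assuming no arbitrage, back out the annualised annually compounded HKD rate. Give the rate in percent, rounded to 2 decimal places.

T = 6/12 years.
CIP gives F = S · g_HKD/g_DKK, so g_HKD/g_DKK = 1.29347/1.2344 = 1.0478532.
DKK growth factor: (1 + 0.0042)^(6/12) = 1.0020978.
Hence g_HKD = 1.0500514.
Annualise: 1.0500514^(12/6) − 1 = 0.102608 = 10.26%.

10.26%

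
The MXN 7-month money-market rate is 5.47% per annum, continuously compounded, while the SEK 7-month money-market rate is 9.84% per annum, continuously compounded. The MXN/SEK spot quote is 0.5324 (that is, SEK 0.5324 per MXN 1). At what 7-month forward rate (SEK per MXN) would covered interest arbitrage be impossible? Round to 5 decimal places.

T = 7/12 years.
SEK accumulates by e^(0.0984×7/12) = 1.0590794.
MXN accumulates by e^(0.0547×7/12) = 1.0324229.
So F = 0.5324 × 1.0590794 / 1.0324229 = 0.5461462 (SEK/MXN).

0.54615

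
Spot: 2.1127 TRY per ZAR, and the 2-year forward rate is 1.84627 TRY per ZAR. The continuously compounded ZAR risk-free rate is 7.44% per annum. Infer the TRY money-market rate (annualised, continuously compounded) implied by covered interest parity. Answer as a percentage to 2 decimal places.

0.70%

T = 2 years.
By CIP, F/S equals the TRY-to-ZAR growth ratio: 1.84627/2.1127 = 0.8738912.
The ZAR side grows by e^(0.0744×2) = 1.1604409.
Hence g_TRY = 1.0140991.
Take logs: ln 1.0140991 / 2 = 0.007000, so 0.70%.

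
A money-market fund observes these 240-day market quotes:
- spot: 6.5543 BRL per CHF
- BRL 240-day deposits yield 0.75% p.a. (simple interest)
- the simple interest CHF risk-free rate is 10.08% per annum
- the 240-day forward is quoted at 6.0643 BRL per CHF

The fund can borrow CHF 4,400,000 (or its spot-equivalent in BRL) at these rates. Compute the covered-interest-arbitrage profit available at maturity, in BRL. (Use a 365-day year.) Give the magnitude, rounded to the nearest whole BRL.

T = 240/365 years.
Invest the CHF and cover forward: 4,400,000 × 1.0662794521 × 6.0643 = BRL 28,451,449.32.
Convert at spot and invest in BRL: 4,400,000 × 6.5543 × 1.0049315068 = BRL 28,981,139.33.
The quoted forward undervalues CHF, so borrow CHF, convert to BRL at spot, deposit the BRL at 0.75%, and buy CHF forward at 6.0643 to cover the loan.
Profit = 28,981,139.33 − 28,451,449.32 = BRL 529,690.

BRL 529,690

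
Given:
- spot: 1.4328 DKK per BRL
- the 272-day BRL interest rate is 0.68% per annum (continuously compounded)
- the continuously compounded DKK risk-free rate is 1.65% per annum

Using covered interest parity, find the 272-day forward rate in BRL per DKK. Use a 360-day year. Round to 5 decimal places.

0.69284

T = 272/360 years.
DKK growth factor: e^(0.0165×272/360) = 1.0125447.
Growth of 1 BRL over T: e^(0.0068×272/360) = 1.005151.
So F = 1.4328 × 1.0125447 / 1.005151 = 1.443339 (DKK/BRL).
Invert for BRL per DKK: 1 / 1.443339 = 0.69284.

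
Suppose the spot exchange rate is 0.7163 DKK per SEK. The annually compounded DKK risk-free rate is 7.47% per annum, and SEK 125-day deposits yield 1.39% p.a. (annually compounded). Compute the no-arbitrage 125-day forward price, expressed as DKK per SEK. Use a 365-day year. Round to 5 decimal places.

T = 125/365 years.
DKK accumulates by (1 + 0.0747)^(125/365) = 1.0249786.
Growth of 1 SEK over T: (1 + 0.0139)^(125/365) = 1.0047387.
So F = 0.7163 × 1.0249786 / 1.0047387 = 0.7307295 (DKK/SEK).

0.73073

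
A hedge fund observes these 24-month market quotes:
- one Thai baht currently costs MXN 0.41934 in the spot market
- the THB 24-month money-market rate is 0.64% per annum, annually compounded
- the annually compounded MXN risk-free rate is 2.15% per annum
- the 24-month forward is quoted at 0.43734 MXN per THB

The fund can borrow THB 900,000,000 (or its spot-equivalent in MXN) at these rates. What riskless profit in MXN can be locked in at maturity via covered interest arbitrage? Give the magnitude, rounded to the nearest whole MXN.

T = 2 years.
Keep in THB, deliver into the forward: 900,000,000·1.01284096·0.43734 = MXN 398,660,278.90.
Swap to MXN now, deposit: 900,000,000·0.41934·1.04346225 = MXN 393,808,913.92.
The quoted forward overvalues THB, so borrow MXN, buy THB at spot, deposit the THB at 0.64%, and sell the proceeds forward at 0.43734.
Arbitrage profit = |398,660,278.90 − 393,808,913.92| = MXN 4,851,365.

MXN 4,851,365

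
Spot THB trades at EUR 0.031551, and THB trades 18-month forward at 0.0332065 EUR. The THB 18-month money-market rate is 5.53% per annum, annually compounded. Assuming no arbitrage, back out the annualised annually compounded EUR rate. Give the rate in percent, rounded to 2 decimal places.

9.19%

T = 18/12 years.
CIP gives F = S · g_EUR/g_THB, so g_EUR/g_THB = 0.0332065/0.031551 = 1.0524706.
The THB side grows by (1 + 0.0553)^(18/12) = 1.0840864.
Hence g_EUR = 1.1409691.
Annualise: 1.1409691^(12/18) − 1 = 0.091899 = 9.19%.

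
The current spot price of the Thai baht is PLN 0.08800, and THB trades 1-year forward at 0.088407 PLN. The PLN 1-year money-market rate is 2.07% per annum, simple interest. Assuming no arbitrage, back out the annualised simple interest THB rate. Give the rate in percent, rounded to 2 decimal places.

1.60%

T = 1 year.
CIP gives F = S · g_PLN/g_THB, so g_PLN/g_THB = 0.088407/0.088 = 1.0046250.
PLN growth factor: 1 + 0.0207×1 = 1.020700.
That pins the THB growth at 1.016001.
r = (1.016001 − 1)/1 = 0.016001 → 1.60%.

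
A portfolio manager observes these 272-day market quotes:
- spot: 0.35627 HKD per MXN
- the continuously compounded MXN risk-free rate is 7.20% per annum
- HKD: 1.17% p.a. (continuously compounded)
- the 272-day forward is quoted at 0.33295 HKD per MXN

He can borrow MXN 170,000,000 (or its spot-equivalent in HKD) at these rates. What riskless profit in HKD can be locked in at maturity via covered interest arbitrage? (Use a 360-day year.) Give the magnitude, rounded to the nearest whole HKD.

T = 272/360 years.
Keep in MXN, deliver into the forward: 170,000,000·1.0559068804·0.33295 = HKD 59,765,913.29.
Swap to HKD now, deposit: 170,000,000·0.35627·1.0088791882 = HKD 61,103,676.02.
The quoted forward undervalues MXN, so borrow MXN, convert to HKD at spot, deposit the HKD at 1.17%, and buy MXN forward at 0.33295 to cover the loan.
Profit = 61,103,676.02 − 59,765,913.29 = HKD 1,337,763.

HKD 1,337,763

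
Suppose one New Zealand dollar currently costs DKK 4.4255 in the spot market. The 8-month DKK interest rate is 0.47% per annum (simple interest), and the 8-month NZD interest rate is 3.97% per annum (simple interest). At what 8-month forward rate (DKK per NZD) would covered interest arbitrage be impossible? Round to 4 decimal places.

4.3249

T = 8/12 years.
DKK accumulates by 1 + 0.0047×8/12 = 1.0031333.
NZD growth factor: 1 + 0.0397×8/12 = 1.0264667.
So F = 4.4255 × 1.0031333 / 1.0264667 = 4.324901 (DKK/NZD).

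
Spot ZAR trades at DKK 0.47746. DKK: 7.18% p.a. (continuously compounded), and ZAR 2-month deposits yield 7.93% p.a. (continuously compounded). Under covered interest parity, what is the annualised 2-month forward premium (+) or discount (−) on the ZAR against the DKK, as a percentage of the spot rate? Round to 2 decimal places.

T = 2/12 years.
No-arbitrage forward: 0.47746 × 1.0120386 / 1.0133044 = 0.47686357 DKK/ZAR.
Annualised premium = (F − S)/S × (1/T) = (0.47686357 − 0.47746)/0.47746 ÷ (2/12) = -0.75%.

-0.75%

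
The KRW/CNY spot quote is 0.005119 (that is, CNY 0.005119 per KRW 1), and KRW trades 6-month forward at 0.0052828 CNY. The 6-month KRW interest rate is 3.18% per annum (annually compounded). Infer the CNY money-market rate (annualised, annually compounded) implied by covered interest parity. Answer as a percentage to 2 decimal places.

9.89%

T = 6/12 years.
CIP gives F = S · g_CNY/g_KRW, so g_CNY/g_KRW = 0.0052828/0.005119 = 1.0319984.
The KRW side grows by (1 + 0.0318)^(6/12) = 1.0157756.
That pins the CNY growth at 1.0482788.
Annualise: 1.0482788^(12/6) − 1 = 0.098888 = 9.89%.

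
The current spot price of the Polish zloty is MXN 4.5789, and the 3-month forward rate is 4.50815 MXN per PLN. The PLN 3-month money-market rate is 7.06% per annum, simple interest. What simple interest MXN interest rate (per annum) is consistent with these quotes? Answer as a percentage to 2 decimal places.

T = 3/12 years.
F/S = 4.50815/4.5789 = 0.9845487 = (growth of MXN) / (growth of PLN).
PLN growth factor: 1 + 0.0706×3/12 = 1.017650.
So the MXN growth factor = 1.001926.
(1.001926 − 1)/T = 0.007704, i.e. 0.77%.

0.77%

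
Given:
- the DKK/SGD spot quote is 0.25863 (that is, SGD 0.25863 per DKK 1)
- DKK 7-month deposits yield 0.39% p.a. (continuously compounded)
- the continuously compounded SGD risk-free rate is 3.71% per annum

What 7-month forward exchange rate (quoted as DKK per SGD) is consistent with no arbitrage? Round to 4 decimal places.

3.7924

T = 7/12 years.
SGD growth factor: e^(0.0371×7/12) = 1.0218775.
DKK growth factor: e^(0.0039×7/12) = 1.0022776.
So F = 0.25863 × 1.0218775 / 1.0022776 = 0.2636876 (SGD/DKK).
Invert for DKK per SGD: 1 / 0.2636876 = 3.7924.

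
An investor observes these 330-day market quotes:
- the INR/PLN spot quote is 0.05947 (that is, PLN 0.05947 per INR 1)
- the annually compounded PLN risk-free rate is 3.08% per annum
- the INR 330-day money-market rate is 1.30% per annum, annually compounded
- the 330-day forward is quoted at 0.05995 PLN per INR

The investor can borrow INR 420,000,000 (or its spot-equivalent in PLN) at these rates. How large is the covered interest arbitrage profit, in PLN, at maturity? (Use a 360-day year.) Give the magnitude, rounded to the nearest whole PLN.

PLN 202,812

T = 330/360 years.
Keep in INR, deliver into the forward: 420,000,000·1.0119102419·0.05995 = PLN 25,478,887.98.
Swap to PLN now, deposit: 420,000,000·0.05947·1.0281974972 = PLN 25,681,700.17.
The quoted forward undervalues INR, so borrow INR, convert to PLN at spot, deposit the PLN at 3.08%, and buy INR forward at 0.05995 to cover the loan.
The gap between the two covered legs is PLN 202,812.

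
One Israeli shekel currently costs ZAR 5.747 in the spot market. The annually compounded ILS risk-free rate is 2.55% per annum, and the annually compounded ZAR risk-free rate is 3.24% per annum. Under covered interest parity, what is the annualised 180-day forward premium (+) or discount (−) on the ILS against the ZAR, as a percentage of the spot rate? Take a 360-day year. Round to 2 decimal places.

+0.67%

T = 180/360 years.
CIP forward (ZAR per ILS) = 5.747 × 1.0160709/1.0126697 = 5.766302.
(F − S)/S ÷ T = (5.766302 − 5.747)/5.747/(180/360) = 0.006717 → 0.67%.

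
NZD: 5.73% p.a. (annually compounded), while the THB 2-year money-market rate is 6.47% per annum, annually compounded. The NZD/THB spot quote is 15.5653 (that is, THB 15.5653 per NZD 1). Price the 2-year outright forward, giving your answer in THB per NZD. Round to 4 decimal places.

T = 2 years.
Growth of 1 THB over T: (1 + 0.0647)^2 = 1.13358609.
NZD accumulates by (1 + 0.0573)^2 = 1.11788329.
So F = 15.5653 × 1.13358609 / 1.11788329 = 15.783944 (THB/NZD).

15.7839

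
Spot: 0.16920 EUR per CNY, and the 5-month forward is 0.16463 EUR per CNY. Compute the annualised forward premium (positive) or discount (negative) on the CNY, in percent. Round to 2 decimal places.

-6.48%

T = 5/12 years.
(F − S)/S = (0.16463 − 0.1692)/0.1692 = -0.0270095.
Annualise by dividing by T: -0.0270095 / (5/12) = -0.064823 → -6.48%.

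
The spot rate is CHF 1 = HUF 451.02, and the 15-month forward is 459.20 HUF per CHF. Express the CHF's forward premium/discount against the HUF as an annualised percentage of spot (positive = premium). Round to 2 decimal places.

T = 15/12 years.
(F − S)/S = (459.20 − 451.02)/451.02 = 0.0181367.
×(1/T) gives 1.45% p.a.

+1.45%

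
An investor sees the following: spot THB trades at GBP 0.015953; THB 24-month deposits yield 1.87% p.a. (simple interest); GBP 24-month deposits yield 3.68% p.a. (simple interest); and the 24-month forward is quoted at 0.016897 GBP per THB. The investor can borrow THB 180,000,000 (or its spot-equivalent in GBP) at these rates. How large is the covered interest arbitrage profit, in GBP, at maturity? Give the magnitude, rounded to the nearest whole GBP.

GBP 72,325

T = 2 years.
Invest the THB and cover forward: 180,000,000 × 1.037400 × 0.016897 = GBP 3,155,210.60.
Convert at spot and invest in GBP: 180,000,000 × 0.015953 × 1.073600 = GBP 3,082,885.34.
The quoted forward overvalues THB, so borrow GBP, buy THB at spot, deposit the THB at 1.87%, and sell the proceeds forward at 0.016897.
The gap between the two covered legs is GBP 72,325.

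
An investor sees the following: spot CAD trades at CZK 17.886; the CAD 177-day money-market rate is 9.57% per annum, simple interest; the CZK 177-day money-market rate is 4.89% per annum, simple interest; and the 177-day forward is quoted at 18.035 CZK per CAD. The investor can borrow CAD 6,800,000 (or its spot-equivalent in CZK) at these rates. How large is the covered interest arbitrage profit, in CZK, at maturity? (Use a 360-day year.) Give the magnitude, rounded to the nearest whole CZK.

CZK 3,859,460

T = 177/360 years.
Invest the CAD and cover forward: 6,800,000 × 1.0470525 × 18.035 = CZK 128,408,424.50.
Convert at spot and invest in CZK: 6,800,000 × 17.886 × 1.0240425 = CZK 124,548,964.25.
The quoted forward overvalues CAD, so borrow CZK, buy CAD at spot, deposit the CAD at 9.57%, and sell the proceeds forward at 18.035.
Profit = 128,408,424.50 − 124,548,964.25 = CZK 3,859,460.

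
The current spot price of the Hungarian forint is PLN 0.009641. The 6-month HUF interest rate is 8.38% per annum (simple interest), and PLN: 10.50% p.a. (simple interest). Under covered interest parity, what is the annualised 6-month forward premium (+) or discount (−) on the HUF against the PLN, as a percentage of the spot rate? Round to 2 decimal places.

T = 6/12 years.
No-arbitrage forward: 0.009641 × 1.052500 / 1.041900 = 0.009739085 PLN/HUF.
Annualised premium = (F − S)/S × (1/T) = (0.009739085 − 0.009641)/0.009641 ÷ (6/12) = 2.03%.

+2.03%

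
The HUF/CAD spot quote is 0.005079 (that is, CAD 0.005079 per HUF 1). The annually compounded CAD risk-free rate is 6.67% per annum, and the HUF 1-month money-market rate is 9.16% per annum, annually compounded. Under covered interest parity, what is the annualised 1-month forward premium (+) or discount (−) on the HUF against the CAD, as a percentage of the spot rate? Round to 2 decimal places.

T = 1/12 years.
No-arbitrage forward: 0.005079 × 1.0053953 / 1.0073304 = 0.005069243 CAD/HUF.
(F − S)/S ÷ T = (0.005069243 − 0.005079)/0.005079/(1/12) = -0.023053 → -2.31%.

-2.31%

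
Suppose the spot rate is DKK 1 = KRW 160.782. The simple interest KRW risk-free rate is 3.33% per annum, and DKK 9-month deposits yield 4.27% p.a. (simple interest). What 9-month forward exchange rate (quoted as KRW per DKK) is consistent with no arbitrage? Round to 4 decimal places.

T = 9/12 years.
KRW accumulates by 1 + 0.0333×9/12 = 1.024975.
DKK accumulates by 1 + 0.0427×9/12 = 1.032025.
So F = 160.782 × 1.024975 / 1.032025 = 159.683661 (KRW/DKK).

159.6837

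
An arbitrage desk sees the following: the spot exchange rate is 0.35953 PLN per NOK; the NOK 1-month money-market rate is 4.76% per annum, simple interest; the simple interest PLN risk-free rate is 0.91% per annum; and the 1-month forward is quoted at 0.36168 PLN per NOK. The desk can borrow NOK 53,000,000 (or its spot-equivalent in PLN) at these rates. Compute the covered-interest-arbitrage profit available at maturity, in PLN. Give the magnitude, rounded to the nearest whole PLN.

PLN 175,537

T = 1/12 years.
Keep in NOK, deliver into the forward: 53,000,000·1.0039666667·0.36168 = PLN 19,245,077.19.
Swap to PLN now, deposit: 53,000,000·0.35953·1.0007583333 = PLN 19,069,540.11.
The quoted forward overvalues NOK, so borrow PLN, buy NOK at spot, deposit the NOK at 4.76%, and sell the proceeds forward at 0.36168.
Arbitrage profit = |19,245,077.19 − 19,069,540.11| = PLN 175,537.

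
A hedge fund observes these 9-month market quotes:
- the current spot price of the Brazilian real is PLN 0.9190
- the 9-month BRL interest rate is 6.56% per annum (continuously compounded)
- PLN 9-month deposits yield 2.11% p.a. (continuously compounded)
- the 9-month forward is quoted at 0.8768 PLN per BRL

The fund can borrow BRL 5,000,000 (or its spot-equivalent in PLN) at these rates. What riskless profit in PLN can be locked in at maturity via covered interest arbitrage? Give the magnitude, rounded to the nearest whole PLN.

PLN 63,207

T = 9/12 years.
Route A — deposit BRL, sell forward: 5,000,000 × 1.050430416 × 0.8768 = PLN 4,605,086.94.
Route B — convert at spot, deposit PLN: 5,000,000 × 0.9190 × 1.015950878 = PLN 4,668,294.28.
The quoted forward undervalues BRL, so borrow BRL, convert to PLN at spot, deposit the PLN at 2.11%, and buy BRL forward at 0.8768 to cover the loan.
Arbitrage profit = |4,605,086.94 − 4,668,294.28| = PLN 63,207.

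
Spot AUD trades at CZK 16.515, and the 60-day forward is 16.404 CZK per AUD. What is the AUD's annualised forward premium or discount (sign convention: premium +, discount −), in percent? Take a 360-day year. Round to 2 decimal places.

-4.03%

T = 60/360 years.
AUD trades forward at -0.67212% vs spot over the period.
×(1/T) gives -4.03% p.a.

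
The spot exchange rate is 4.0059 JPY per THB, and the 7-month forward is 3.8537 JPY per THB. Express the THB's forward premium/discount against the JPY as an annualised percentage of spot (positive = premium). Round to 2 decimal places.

T = 7/12 years.
THB trades forward at -3.79940% vs spot over the period.
Per annum: -0.0379940 / (7/12) = -0.065133 = -6.51%.

-6.51%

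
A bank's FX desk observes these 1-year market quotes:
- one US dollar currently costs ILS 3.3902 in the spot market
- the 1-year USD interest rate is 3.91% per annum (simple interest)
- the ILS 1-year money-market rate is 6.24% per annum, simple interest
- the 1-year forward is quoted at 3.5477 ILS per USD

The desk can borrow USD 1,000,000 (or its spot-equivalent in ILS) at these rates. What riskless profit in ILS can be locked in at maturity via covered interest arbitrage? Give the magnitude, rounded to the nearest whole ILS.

ILS 84,667

T = 1 year.
Route A — deposit USD, sell forward: 1,000,000 × 1.039100 × 3.5477 = ILS 3,686,415.07.
Route B — convert at spot, deposit ILS: 1,000,000 × 3.3902 × 1.062400 = ILS 3,601,748.48.
The quoted forward overvalues USD, so borrow ILS, buy USD at spot, deposit the USD at 3.91%, and sell the proceeds forward at 3.5477.
Profit = 3,686,415.07 − 3,601,748.48 = ILS 84,667.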